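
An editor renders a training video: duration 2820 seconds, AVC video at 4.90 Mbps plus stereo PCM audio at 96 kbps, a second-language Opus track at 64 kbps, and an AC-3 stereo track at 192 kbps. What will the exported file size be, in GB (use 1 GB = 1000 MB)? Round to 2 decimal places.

1.85 GB

Audio total: 96 + 64 + 192 = 352 kbps = 0.352 Mbps.
Total bitrate: 4.90 + 0.352 = 5.252 Mbps.
Stream data: 5.252 Mbps × 2820 s = 14810.6 Mb.
14,811 Mb ÷ 8 = 1,851 MB → 1.851 GB.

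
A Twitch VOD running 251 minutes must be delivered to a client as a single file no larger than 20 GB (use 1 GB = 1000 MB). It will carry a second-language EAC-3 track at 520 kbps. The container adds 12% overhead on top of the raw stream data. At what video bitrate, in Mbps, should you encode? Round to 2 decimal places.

Budget: 20 GB = 160000.0 Mb.
Stream payload after overhead: 160000.0 / 1.12 = 142857.1 Mb.
251 min = 15060 s
Total bitrate budget: 142857.1 Mb / 15060 s = 9.486 Mbps.
Audio: 520 kbps = 0.520 Mbps.
Video: 9.486 − 0.520 = 8.966 Mbps.

8.97 Mbps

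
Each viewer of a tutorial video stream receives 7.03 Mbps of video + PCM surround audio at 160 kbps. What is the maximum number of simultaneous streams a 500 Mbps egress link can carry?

69

Audio: 160 kbps = 0.160 Mbps.
Per-viewer media rate: 7.190 Mbps.
500 Mbps = 500.0 Mbps; 500.0 / 7.190 = 69.54 → 69 viewers.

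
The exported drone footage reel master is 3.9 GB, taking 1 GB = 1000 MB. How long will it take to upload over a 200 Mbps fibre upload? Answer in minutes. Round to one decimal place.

2.6 minutes

File: 3.9 GB = 31200.0 Mb.
At 200 Mbps: 31200.0 / 200 = 156.0 s ≈ 2.6 minutes.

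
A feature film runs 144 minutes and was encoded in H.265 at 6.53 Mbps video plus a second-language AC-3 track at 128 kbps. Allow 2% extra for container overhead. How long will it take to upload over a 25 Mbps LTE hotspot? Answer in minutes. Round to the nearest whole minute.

39 minutes

144 min = 8640 s
Audio: 128 kbps = 0.128 Mbps.
Total bitrate: 6.658 Mbps.
File: 6.658 Mbps × 8640 s = 57525.1 Mb.
With 2% container overhead: ×1.02. → 58675.6 Mb.
At 25 Mbps: 58675.6 / 25 = 2347.0 s ≈ 39.1 minutes.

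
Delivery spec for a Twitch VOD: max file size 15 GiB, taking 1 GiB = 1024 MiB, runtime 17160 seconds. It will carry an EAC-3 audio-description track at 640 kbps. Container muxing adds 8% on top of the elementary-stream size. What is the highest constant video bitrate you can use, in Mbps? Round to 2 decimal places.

6.31 Mbps

Budget: 15 GiB = 128849.0 Mb.
Stream payload after overhead: 128849.0 / 1.08 = 119304.6 Mb.
Total bitrate budget: 119304.6 Mb / 17160 s = 6.952 Mbps.
Audio: 640 kbps = 0.640 Mbps.
Video: 6.952 − 0.640 = 6.312 Mbps.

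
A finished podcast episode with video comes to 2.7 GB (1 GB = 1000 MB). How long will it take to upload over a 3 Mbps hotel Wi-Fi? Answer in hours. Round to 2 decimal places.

File: 2.7 GB = 21600.0 Mb.
At 3 Mbps: 21600.0 / 3 = 7200.0 s ≈ 2 hours.

2.00 hours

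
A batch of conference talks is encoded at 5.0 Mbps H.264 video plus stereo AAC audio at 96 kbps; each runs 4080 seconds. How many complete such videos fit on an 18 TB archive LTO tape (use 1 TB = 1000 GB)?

Audio: 96 kbps = 0.096 Mbps.
Total bitrate: 5.096 Mbps.
Per item: 5.096 Mbps × 4080 s = 20,792 Mb = 2,599 MB.
Capacity: 18 TB = 144,000,000 Mb; 6925.85 items → 6925 complete.

6925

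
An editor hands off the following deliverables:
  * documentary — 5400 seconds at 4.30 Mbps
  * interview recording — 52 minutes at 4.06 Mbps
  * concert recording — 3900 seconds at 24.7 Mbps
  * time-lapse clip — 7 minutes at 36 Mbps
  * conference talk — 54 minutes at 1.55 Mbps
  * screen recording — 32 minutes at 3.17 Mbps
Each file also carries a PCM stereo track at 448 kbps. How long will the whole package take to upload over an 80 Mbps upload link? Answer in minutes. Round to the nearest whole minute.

35 minutes

Audio: 448 kbps = 0.448 Mbps.
documentary: 4.748 Mbps × 5400 s = 25639.2 Mb
interview recording: 4.508 Mbps × 3120 s = 14065.0 Mb
concert recording: 25.148 Mbps × 3900 s = 98077.2 Mb
time-lapse clip: 36.448 Mbps × 420 s = 15308.2 Mb
conference talk: 1.998 Mbps × 3240 s = 6473.5 Mb
screen recording: 3.618 Mbps × 1920 s = 6946.6 Mb
Total: 166509.6 Mb = 20813.7 MB.
At 80 Mbps: 166509.6 / 80 = 2081 s ≈ 34.7 minutes.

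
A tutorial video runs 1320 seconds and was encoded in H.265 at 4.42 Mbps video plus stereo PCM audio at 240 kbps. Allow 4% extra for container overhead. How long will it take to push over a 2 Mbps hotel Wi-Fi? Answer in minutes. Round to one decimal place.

Audio: 240 kbps = 0.240 Mbps.
Total bitrate: 4.660 Mbps.
File: 4.660 Mbps × 1320 s = 6151.2 Mb.
With 4% container overhead: ×1.04. → 6397.2 Mb.
At 2 Mbps: 6397.2 / 2 = 3198.6 s ≈ 53.3 minutes.

53.3 minutes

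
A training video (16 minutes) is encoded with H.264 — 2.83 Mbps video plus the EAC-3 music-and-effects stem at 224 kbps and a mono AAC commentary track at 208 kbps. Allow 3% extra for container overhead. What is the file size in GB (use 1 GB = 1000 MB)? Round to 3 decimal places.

0.403 GB

16 min = 960 s
Audio total: 224 + 208 = 432 kbps = 0.432 Mbps.
Total bitrate: 2.83 + 0.432 = 3.262 Mbps.
Stream data: 3.262 Mbps × 960 s = 3131.5 Mb.
With 3% container overhead: ×1.03.
3,225 Mb ÷ 8 = 403.2 MB → 0.4032 GB.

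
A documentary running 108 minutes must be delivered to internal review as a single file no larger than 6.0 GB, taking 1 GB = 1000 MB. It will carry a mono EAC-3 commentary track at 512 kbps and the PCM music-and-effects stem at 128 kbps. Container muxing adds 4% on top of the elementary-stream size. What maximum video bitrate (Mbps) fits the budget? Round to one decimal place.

Budget: 6.0 GB = 48000.0 Mb.
Stream payload after overhead: 48000.0 / 1.04 = 46153.8 Mb.
108 min = 6480 s
Total bitrate budget: 46153.8 Mb / 6480 s = 7.123 Mbps.
Audio total: 512 + 128 = 640 kbps = 0.640 Mbps.
Video: 7.123 − 0.640 = 6.483 Mbps.

6.5 Mbps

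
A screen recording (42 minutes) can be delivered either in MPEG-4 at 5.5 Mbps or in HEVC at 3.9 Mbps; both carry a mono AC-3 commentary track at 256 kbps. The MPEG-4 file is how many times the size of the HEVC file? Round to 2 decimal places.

1.38

42 min = 2520 s
Audio: 256 kbps = 0.256 Mbps.
MPEG-4: 5.756 Mbps × 2520 s = 14505.1 Mb = 1.689 GiB.
HEVC: 4.156 Mbps × 2520 s = 10473.1 Mb = 1.219 GiB.
Ratio: 1.689 / 1.219 = 1.385.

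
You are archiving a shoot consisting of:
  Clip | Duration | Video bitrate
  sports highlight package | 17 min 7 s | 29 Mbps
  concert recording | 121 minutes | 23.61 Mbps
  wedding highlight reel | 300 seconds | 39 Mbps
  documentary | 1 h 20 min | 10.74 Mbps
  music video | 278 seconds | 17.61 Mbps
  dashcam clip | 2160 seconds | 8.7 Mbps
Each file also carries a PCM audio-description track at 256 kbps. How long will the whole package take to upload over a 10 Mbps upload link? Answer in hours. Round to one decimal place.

8.1 hours

Audio: 256 kbps = 0.256 Mbps.
sports highlight package: 29.256 Mbps × 1027 s = 30045.9 Mb
concert recording: 23.866 Mbps × 7260 s = 173267.2 Mb
wedding highlight reel: 39.256 Mbps × 300 s = 11776.8 Mb
documentary: 10.996 Mbps × 4800 s = 52780.8 Mb
music video: 17.866 Mbps × 278 s = 4966.7 Mb
dashcam clip: 8.956 Mbps × 2160 s = 19345.0 Mb
Total: 292182.4 Mb = 36522.8 MB.
At 10 Mbps: 292182.4 / 10 = 29218 s ≈ 8.12 hours.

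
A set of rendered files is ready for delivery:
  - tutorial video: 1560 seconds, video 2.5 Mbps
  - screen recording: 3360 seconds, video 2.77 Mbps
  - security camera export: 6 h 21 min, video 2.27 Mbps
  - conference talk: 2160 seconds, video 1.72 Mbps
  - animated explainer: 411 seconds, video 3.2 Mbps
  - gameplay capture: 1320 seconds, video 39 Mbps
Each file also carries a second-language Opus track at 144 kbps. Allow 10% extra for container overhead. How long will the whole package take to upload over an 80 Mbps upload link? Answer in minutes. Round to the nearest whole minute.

Audio: 144 kbps = 0.144 Mbps.
tutorial video: 2.644 Mbps × 1560 s × 1.10 = 4537.1 Mb
screen recording: 2.914 Mbps × 3360 s × 1.10 = 10770.1 Mb
security camera export: 2.414 Mbps × 22860 s × 1.10 = 60702.4 Mb
conference talk: 1.864 Mbps × 2160 s × 1.10 = 4428.9 Mb
animated explainer: 3.344 Mbps × 411 s × 1.10 = 1511.8 Mb
gameplay capture: 39.144 Mbps × 1320 s × 1.10 = 56837.1 Mb
Total: 138787.5 Mb = 17348.4 MB.
At 80 Mbps: 138787.5 / 80 = 1735 s ≈ 28.9 minutes.

29 minutes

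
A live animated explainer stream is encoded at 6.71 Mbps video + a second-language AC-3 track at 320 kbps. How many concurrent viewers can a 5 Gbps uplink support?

711

Audio: 320 kbps = 0.320 Mbps.
Per-viewer media rate: 7.030 Mbps.
5 Gbps = 5,000 Mbps; 5,000 / 7.030 = 711.24 → 711 viewers.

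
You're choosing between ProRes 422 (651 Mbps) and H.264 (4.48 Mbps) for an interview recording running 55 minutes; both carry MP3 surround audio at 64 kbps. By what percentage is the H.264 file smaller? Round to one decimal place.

99.3%

55 min = 3300 s
Audio: 64 kbps = 0.064 Mbps.
ProRes 422: 651.064 Mbps × 3300 s = 2148511.2 Mb = 268.564 GB.
H.264: 4.544 Mbps × 3300 s = 14995.2 Mb = 1.874 GB.
Reduction: (1 − 1.874/268.564) × 100 = 99.30%.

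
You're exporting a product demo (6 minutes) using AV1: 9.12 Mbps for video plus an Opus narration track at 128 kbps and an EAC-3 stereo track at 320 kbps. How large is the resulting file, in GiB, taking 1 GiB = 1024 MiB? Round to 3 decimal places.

0.401 GiB

6 min = 360 s
Audio total: 128 + 320 = 448 kbps = 0.448 Mbps.
Total bitrate: 9.12 + 0.448 = 9.568 Mbps.
Stream data: 9.568 Mbps × 360 s = 3444.5 Mb.
3,444 Mb = 430,560,000 bytes ÷ 1,073,741,824 = 0.401 GiB.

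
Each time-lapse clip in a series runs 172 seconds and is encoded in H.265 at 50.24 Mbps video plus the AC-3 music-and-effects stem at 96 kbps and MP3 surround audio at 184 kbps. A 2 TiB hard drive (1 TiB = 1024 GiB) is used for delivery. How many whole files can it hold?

Audio total: 96 + 184 = 280 kbps = 0.280 Mbps.
Total bitrate: 50.520 Mbps.
Per item: 50.520 Mbps × 172 s = 8,689 Mb = 1,086 MB.
Capacity: 2 TiB = 17,592,186 Mb; 2024.55 items → 2024 complete.

2024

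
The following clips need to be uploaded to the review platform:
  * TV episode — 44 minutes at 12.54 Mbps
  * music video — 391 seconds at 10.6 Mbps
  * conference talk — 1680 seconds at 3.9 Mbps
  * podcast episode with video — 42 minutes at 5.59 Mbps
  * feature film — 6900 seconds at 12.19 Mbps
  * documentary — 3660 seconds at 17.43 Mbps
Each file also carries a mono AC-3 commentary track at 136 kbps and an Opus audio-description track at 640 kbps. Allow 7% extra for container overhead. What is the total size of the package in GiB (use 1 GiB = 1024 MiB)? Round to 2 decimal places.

Audio total: 136 + 640 = 776 kbps = 0.776 Mbps.
TV episode: 13.316 Mbps × 2640 s × 1.07 = 37615.0 Mb
music video: 11.376 Mbps × 391 s × 1.07 = 4759.4 Mb
conference talk: 4.676 Mbps × 1680 s × 1.07 = 8405.6 Mb
podcast episode with video: 6.366 Mbps × 2520 s × 1.07 = 17165.3 Mb
feature film: 12.966 Mbps × 6900 s × 1.07 = 95728.0 Mb
documentary: 18.206 Mbps × 3660 s × 1.07 = 71298.3 Mb
Total: 234971.6 Mb = 29371.4 MB.
= 27.35 GiB.

27.35 GiB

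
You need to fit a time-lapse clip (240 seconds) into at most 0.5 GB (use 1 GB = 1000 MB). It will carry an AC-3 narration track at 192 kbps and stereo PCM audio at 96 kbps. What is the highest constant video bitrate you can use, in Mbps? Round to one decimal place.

16.4 Mbps

Budget: 0.5 GB = 4000.0 Mb.
Total bitrate budget: 4000.0 Mb / 240 s = 16.667 Mbps.
Audio total: 192 + 96 = 288 kbps = 0.288 Mbps.
Video: 16.667 − 0.288 = 16.379 Mbps.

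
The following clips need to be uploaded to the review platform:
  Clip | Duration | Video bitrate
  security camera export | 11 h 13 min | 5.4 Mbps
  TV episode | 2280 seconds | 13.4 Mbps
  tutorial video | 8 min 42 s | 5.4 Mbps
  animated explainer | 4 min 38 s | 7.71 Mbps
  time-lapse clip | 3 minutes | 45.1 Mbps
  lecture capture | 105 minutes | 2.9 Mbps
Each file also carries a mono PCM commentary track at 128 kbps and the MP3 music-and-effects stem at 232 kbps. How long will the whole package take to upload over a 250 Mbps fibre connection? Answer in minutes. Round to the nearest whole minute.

Audio total: 128 + 232 = 360 kbps = 0.360 Mbps.
security camera export: 5.760 Mbps × 40380 s = 232588.8 Mb
TV episode: 13.760 Mbps × 2280 s = 31372.8 Mb
tutorial video: 5.760 Mbps × 522 s = 3006.7 Mb
animated explainer: 8.070 Mbps × 278 s = 2243.5 Mb
time-lapse clip: 45.460 Mbps × 180 s = 8182.8 Mb
lecture capture: 3.260 Mbps × 6300 s = 20538.0 Mb
Total: 297932.6 Mb = 37241.6 MB.
At 250 Mbps: 297932.6 / 250 = 1192 s ≈ 19.9 minutes.

20 minutes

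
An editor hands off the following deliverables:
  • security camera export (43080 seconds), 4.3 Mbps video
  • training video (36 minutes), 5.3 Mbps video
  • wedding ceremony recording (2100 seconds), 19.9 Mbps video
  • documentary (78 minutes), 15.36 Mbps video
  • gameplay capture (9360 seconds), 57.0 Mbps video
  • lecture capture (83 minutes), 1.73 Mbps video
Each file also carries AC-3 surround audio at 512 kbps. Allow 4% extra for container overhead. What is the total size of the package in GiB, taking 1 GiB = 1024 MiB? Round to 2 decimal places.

107.33 GiB

Audio: 512 kbps = 0.512 Mbps.
security camera export: 4.812 Mbps × 43080 s × 1.04 = 215593.0 Mb
training video: 5.812 Mbps × 2160 s × 1.04 = 13056.1 Mb
wedding ceremony recording: 20.412 Mbps × 2100 s × 1.04 = 44579.8 Mb
documentary: 15.872 Mbps × 4680 s × 1.04 = 77252.2 Mb
gameplay capture: 57.512 Mbps × 9360 s × 1.04 = 559844.8 Mb
lecture capture: 2.242 Mbps × 4980 s × 1.04 = 11611.8 Mb
Total: 921937.7 Mb = 115242.2 MB.
= 107.3 GiB.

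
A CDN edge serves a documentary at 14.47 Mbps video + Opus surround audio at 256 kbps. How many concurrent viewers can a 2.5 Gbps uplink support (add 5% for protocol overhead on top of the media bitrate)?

Audio: 256 kbps = 0.256 Mbps.
Per-viewer media rate: 14.726 Mbps.
On the wire with 5% overhead: 15.462 Mbps.
2.5 Gbps = 2,500 Mbps; 2,500 / 15.462 = 161.68 → 161 viewers.

161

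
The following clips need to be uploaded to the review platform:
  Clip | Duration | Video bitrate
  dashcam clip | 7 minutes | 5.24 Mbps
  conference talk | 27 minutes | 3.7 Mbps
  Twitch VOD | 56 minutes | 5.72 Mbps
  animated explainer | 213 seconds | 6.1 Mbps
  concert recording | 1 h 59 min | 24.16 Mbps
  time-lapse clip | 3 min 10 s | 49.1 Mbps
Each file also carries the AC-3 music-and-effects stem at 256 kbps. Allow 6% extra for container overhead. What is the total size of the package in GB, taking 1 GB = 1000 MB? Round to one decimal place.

28.3 GB

Audio: 256 kbps = 0.256 Mbps.
dashcam clip: 5.496 Mbps × 420 s × 1.06 = 2446.8 Mb
conference talk: 3.956 Mbps × 1620 s × 1.06 = 6793.2 Mb
Twitch VOD: 5.976 Mbps × 3360 s × 1.06 = 21284.1 Mb
animated explainer: 6.356 Mbps × 213 s × 1.06 = 1435.1 Mb
concert recording: 24.416 Mbps × 7140 s × 1.06 = 184790.1 Mb
time-lapse clip: 49.356 Mbps × 190 s × 1.06 = 9940.3 Mb
Total: 226689.6 Mb = 28336.2 MB.
= 28.34 GB.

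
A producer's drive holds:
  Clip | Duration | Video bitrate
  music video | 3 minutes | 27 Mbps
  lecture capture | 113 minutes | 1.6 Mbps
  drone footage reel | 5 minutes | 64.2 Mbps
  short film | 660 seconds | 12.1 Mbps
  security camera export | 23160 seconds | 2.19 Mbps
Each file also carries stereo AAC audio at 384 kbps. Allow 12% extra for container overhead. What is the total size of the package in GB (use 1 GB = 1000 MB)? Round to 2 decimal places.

14.79 GB

Audio: 384 kbps = 0.384 Mbps.
music video: 27.384 Mbps × 180 s × 1.12 = 5520.6 Mb
lecture capture: 1.984 Mbps × 6780 s × 1.12 = 15065.7 Mb
drone footage reel: 64.584 Mbps × 300 s × 1.12 = 21700.2 Mb
short film: 12.484 Mbps × 660 s × 1.12 = 9228.2 Mb
security camera export: 2.574 Mbps × 23160 s × 1.12 = 66767.5 Mb
Total: 118282.2 Mb = 14785.3 MB.
= 14.79 GB.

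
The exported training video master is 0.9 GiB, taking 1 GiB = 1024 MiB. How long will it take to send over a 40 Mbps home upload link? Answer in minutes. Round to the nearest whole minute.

File: 0.9 GiB = 7730.9 Mb.
At 40 Mbps: 7730.9 / 40 = 193.3 s ≈ 3.22 minutes.

3 minutes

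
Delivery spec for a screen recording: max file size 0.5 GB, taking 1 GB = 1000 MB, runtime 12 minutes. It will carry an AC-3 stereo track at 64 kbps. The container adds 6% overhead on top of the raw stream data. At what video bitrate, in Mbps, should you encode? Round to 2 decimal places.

5.18 Mbps

Budget: 0.5 GB = 4000.0 Mb.
Stream payload after overhead: 4000.0 / 1.06 = 3773.6 Mb.
12 min = 720 s
Total bitrate budget: 3773.6 Mb / 720 s = 5.241 Mbps.
Audio: 64 kbps = 0.064 Mbps.
Video: 5.241 − 0.064 = 5.177 Mbps.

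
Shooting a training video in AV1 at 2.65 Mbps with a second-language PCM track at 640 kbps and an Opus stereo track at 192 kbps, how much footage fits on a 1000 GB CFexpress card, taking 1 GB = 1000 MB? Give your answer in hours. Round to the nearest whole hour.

638 hours

Audio total: 640 + 192 = 832 kbps = 0.832 Mbps.
Total bitrate: 2.65 + 0.832 = 3.482 Mbps.
Capacity: 1000 GB = 8,000,000 Mb.
Recording time: 8,000,000 / 3.482 = 2,297,530 s ≈ 638 hours.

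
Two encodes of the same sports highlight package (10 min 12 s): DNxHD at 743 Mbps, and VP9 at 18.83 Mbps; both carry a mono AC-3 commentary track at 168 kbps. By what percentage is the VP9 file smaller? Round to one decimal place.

97.4%

10 min 12 s = 612 s
Audio: 168 kbps = 0.168 Mbps.
DNxHD: 743.168 Mbps × 612 s = 454818.8 Mb = 56.852 GB.
VP9: 18.998 Mbps × 612 s = 11626.8 Mb = 1.453 GB.
Reduction: (1 − 1.453/56.852) × 100 = 97.44%.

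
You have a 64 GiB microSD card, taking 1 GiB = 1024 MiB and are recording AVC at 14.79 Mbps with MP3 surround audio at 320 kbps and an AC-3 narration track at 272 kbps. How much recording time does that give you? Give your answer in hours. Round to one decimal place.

Audio total: 320 + 272 = 592 kbps = 0.592 Mbps.
Total bitrate: 14.79 + 0.592 = 15.382 Mbps.
Capacity: 64 GiB = 549,756 Mb.
Recording time: 549,756 / 15.382 = 35,740 s ≈ 9.93 hours.

9.9 hours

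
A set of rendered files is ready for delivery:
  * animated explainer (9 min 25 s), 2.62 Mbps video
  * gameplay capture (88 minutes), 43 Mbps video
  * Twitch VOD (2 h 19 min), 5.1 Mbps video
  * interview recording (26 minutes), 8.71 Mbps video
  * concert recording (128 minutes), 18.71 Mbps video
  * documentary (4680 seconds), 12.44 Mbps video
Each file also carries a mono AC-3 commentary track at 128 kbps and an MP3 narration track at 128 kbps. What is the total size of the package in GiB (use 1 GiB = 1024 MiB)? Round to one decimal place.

57.5 GiB

Audio total: 128 + 128 = 256 kbps = 0.256 Mbps.
animated explainer: 2.876 Mbps × 565 s = 1624.9 Mb
gameplay capture: 43.256 Mbps × 5280 s = 228391.7 Mb
Twitch VOD: 5.356 Mbps × 8340 s = 44669.0 Mb
interview recording: 8.966 Mbps × 1560 s = 13987.0 Mb
concert recording: 18.966 Mbps × 7680 s = 145658.9 Mb
documentary: 12.696 Mbps × 4680 s = 59417.3 Mb
Total: 493748.8 Mb = 61718.6 MB.
= 57.48 GiB.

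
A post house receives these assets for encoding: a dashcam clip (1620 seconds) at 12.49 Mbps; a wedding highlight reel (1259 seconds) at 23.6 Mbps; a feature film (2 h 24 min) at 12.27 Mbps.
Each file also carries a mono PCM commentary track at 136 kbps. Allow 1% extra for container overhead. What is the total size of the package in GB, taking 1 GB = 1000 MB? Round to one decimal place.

19.9 GB

Audio: 136 kbps = 0.136 Mbps.
dashcam clip: 12.626 Mbps × 1620 s × 1.01 = 20658.7 Mb
wedding highlight reel: 23.736 Mbps × 1259 s × 1.01 = 30182.5 Mb
feature film: 12.406 Mbps × 8640 s × 1.01 = 108259.7 Mb
Total: 159100.8 Mb = 19887.6 MB.
= 19.89 GB.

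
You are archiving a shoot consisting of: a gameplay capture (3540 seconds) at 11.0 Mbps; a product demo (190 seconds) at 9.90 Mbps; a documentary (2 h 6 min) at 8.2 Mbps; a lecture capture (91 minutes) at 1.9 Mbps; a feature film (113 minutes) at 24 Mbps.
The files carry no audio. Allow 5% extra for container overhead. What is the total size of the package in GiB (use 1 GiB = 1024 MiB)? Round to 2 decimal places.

33.73 GiB

gameplay capture: 11.000 Mbps × 3540 s × 1.05 = 40887.0 Mb
product demo: 9.900 Mbps × 190 s × 1.05 = 1975.0 Mb
documentary: 8.200 Mbps × 7560 s × 1.05 = 65091.6 Mb
lecture capture: 1.900 Mbps × 5460 s × 1.05 = 10892.7 Mb
feature film: 24.000 Mbps × 6780 s × 1.05 = 170856.0 Mb
Total: 289702.3 Mb = 36212.8 MB.
= 33.73 GiB.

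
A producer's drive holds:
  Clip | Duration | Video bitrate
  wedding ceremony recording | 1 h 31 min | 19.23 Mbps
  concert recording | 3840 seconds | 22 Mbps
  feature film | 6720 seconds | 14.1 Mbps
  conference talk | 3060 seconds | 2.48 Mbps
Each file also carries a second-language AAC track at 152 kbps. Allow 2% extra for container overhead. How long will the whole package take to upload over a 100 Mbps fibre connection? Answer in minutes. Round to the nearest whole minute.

50 minutes

Audio: 152 kbps = 0.152 Mbps.
wedding ceremony recording: 19.382 Mbps × 5460 s × 1.02 = 107942.2 Mb
concert recording: 22.152 Mbps × 3840 s × 1.02 = 86765.0 Mb
feature film: 14.252 Mbps × 6720 s × 1.02 = 97688.9 Mb
conference talk: 2.632 Mbps × 3060 s × 1.02 = 8215.0 Mb
Total: 300611.1 Mb = 37576.4 MB.
At 100 Mbps: 300611.1 / 100 = 3006 s ≈ 50.1 minutes.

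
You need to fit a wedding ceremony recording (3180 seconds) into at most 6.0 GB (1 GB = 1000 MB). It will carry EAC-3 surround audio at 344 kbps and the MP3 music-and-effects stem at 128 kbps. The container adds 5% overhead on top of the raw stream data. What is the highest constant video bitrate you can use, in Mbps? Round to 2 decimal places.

Budget: 6.0 GB = 48000.0 Mb.
Stream payload after overhead: 48000.0 / 1.05 = 45714.3 Mb.
Total bitrate budget: 45714.3 Mb / 3180 s = 14.376 Mbps.
Audio total: 344 + 128 = 472 kbps = 0.472 Mbps.
Video: 14.376 − 0.472 = 13.904 Mbps.

13.90 Mbps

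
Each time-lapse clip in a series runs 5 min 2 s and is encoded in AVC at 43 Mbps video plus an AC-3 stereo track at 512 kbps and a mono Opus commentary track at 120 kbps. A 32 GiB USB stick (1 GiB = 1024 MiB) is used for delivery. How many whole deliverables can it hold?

20

5 min 2 s = 302 s
Audio total: 512 + 120 = 632 kbps = 0.632 Mbps.
Total bitrate: 43.632 Mbps.
Per item: 43.632 Mbps × 302 s = 13,177 Mb = 1,647 MB.
Capacity: 32 GiB = 274,878 Mb; 20.86 items → 20 complete.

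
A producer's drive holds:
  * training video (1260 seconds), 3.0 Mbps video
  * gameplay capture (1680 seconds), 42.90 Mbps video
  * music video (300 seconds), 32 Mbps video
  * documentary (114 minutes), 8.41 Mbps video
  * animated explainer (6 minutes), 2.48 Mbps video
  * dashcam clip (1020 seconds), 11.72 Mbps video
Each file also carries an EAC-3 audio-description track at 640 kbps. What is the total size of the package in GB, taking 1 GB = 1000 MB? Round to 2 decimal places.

20.39 GB

Audio: 640 kbps = 0.640 Mbps.
training video: 3.640 Mbps × 1260 s = 4586.4 Mb
gameplay capture: 43.540 Mbps × 1680 s = 73147.2 Mb
music video: 32.640 Mbps × 300 s = 9792.0 Mb
documentary: 9.050 Mbps × 6840 s = 61902.0 Mb
animated explainer: 3.120 Mbps × 360 s = 1123.2 Mb
dashcam clip: 12.360 Mbps × 1020 s = 12607.2 Mb
Total: 163158.0 Mb = 20394.8 MB.
= 20.39 GB.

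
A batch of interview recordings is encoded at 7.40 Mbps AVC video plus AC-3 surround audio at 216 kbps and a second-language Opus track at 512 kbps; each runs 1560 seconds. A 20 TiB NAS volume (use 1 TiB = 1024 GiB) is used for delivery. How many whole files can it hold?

13874

Audio total: 216 + 512 = 728 kbps = 0.728 Mbps.
Total bitrate: 8.128 Mbps.
Per item: 8.128 Mbps × 1560 s = 12,680 Mb = 1,585 MB.
Capacity: 20 TiB = 175,921,860 Mb; 13874.31 items → 13874 complete.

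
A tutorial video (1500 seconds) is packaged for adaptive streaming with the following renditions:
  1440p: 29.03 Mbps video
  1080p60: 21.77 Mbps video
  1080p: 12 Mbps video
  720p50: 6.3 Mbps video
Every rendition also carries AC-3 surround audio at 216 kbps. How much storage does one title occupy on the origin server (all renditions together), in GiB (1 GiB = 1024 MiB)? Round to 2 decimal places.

12.22 GiB

Audio: 216 kbps = 0.216 Mbps.
Sum of rendition bitrates: (29.03+0.216) + (21.77+0.216) + (12+0.216) + (6.3+0.216) = 69.964 Mbps.
× 1500 s = 104,946 Mb = 13,118 MB = 12.22 GiB.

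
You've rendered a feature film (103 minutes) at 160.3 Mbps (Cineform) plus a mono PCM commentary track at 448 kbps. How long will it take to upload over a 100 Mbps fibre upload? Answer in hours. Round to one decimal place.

2.8 hours

103 min = 6180 s
Audio: 448 kbps = 0.448 Mbps.
Total bitrate: 160.748 Mbps.
File: 160.748 Mbps × 6180 s = 993422.6 Mb.
At 100 Mbps: 993422.6 / 100 = 9934.2 s ≈ 2.76 hours.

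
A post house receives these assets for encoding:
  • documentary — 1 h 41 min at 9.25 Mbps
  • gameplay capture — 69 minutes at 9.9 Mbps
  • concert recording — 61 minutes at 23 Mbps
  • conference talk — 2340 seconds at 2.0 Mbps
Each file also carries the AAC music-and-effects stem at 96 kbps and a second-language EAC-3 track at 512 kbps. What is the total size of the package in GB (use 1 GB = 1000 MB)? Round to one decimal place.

Audio total: 96 + 512 = 608 kbps = 0.608 Mbps.
documentary: 9.858 Mbps × 6060 s = 59739.5 Mb
gameplay capture: 10.508 Mbps × 4140 s = 43503.1 Mb
concert recording: 23.608 Mbps × 3660 s = 86405.3 Mb
conference talk: 2.608 Mbps × 2340 s = 6102.7 Mb
Total: 195750.6 Mb = 24468.8 MB.
= 24.47 GB.

24.5 GB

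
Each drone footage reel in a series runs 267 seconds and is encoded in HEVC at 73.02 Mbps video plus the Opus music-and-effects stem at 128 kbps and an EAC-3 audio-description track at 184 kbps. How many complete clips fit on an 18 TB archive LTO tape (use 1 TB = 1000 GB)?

7354

Audio total: 128 + 184 = 312 kbps = 0.312 Mbps.
Total bitrate: 73.332 Mbps.
Per item: 73.332 Mbps × 267 s = 19,580 Mb = 2,447 MB.
Capacity: 18 TB = 144,000,000 Mb; 7354.58 items → 7354 complete.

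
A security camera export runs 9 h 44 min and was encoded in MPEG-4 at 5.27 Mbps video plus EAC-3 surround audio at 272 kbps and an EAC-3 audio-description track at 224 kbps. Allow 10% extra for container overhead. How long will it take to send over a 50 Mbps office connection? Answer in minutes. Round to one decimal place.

9 h 44 min = 584 min = 35040 s
Audio total: 272 + 224 = 496 kbps = 0.496 Mbps.
Total bitrate: 5.766 Mbps.
File: 5.766 Mbps × 35040 s = 202040.6 Mb.
With 10% container overhead: ×1.10. → 222244.7 Mb.
At 50 Mbps: 222244.7 / 50 = 4444.9 s ≈ 74.1 minutes.

74.1 minutes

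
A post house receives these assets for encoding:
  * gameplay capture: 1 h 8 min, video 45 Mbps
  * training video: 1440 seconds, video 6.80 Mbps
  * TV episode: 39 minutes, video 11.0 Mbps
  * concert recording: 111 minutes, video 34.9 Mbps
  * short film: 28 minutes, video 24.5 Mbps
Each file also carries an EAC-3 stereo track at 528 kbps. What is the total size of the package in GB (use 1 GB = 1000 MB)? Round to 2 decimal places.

62.66 GB

Audio: 528 kbps = 0.528 Mbps.
gameplay capture: 45.528 Mbps × 4080 s = 185754.2 Mb
training video: 7.328 Mbps × 1440 s = 10552.3 Mb
TV episode: 11.528 Mbps × 2340 s = 26975.5 Mb
concert recording: 35.428 Mbps × 6660 s = 235950.5 Mb
short film: 25.028 Mbps × 1680 s = 42047.0 Mb
Total: 501279.6 Mb = 62659.9 MB.
= 62.66 GB.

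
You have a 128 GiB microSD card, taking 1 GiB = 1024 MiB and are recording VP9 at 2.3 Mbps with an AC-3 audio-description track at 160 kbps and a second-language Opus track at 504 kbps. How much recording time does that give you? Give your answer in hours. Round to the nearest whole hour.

103 hours

Audio total: 160 + 504 = 664 kbps = 0.664 Mbps.
Total bitrate: 2.3 + 0.664 = 2.964 Mbps.
Capacity: 128 GiB = 1,099,512 Mb.
Recording time: 1,099,512 / 2.964 = 370,955 s ≈ 103 hours.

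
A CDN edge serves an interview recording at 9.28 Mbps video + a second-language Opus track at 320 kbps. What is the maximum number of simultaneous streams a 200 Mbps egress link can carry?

20

Audio: 320 kbps = 0.320 Mbps.
Per-viewer media rate: 9.600 Mbps.
200 Mbps = 200.0 Mbps; 200.0 / 9.600 = 20.83 → 20 viewers.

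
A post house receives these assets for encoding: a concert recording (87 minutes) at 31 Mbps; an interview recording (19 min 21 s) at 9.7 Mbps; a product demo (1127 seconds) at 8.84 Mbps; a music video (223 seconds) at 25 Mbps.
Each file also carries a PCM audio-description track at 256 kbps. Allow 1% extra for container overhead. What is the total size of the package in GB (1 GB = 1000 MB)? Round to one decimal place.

24.1 GB

Audio: 256 kbps = 0.256 Mbps.
concert recording: 31.256 Mbps × 5220 s × 1.01 = 164787.9 Mb
interview recording: 9.956 Mbps × 1161 s × 1.01 = 11674.5 Mb
product demo: 9.096 Mbps × 1127 s × 1.01 = 10353.7 Mb
music video: 25.256 Mbps × 223 s × 1.01 = 5688.4 Mb
Total: 192504.5 Mb = 24063.1 MB.
= 24.06 GB.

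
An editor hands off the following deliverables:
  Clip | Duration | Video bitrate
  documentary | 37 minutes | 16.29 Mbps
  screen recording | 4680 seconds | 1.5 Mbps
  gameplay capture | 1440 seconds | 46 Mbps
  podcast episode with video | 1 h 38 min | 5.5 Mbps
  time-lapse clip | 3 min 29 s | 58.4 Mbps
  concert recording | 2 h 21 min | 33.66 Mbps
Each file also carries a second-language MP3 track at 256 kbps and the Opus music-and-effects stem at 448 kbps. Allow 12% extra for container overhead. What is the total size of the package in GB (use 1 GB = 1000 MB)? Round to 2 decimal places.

63.68 GB

Audio total: 256 + 448 = 704 kbps = 0.704 Mbps.
documentary: 16.994 Mbps × 2220 s × 1.12 = 42253.9 Mb
screen recording: 2.204 Mbps × 4680 s × 1.12 = 11552.5 Mb
gameplay capture: 46.704 Mbps × 1440 s × 1.12 = 75324.2 Mb
podcast episode with video: 6.204 Mbps × 5880 s × 1.12 = 40857.1 Mb
time-lapse clip: 59.104 Mbps × 209 s × 1.12 = 13835.1 Mb
concert recording: 34.364 Mbps × 8460 s × 1.12 = 325605.8 Mb
Total: 509428.5 Mb = 63678.6 MB.
= 63.68 GB.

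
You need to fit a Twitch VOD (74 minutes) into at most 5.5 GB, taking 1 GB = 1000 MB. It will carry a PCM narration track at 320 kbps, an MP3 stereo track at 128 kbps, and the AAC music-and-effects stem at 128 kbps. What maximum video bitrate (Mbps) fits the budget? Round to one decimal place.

Budget: 5.5 GB = 44000.0 Mb.
74 min = 4440 s
Total bitrate budget: 44000.0 Mb / 4440 s = 9.910 Mbps.
Audio total: 320 + 128 + 128 = 576 kbps = 0.576 Mbps.
Video: 9.910 − 0.576 = 9.334 Mbps.

9.3 Mbps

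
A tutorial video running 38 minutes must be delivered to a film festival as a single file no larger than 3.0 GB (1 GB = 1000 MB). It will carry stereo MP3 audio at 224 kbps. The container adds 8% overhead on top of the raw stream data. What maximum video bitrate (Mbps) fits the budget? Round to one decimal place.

Budget: 3.0 GB = 24000.0 Mb.
Stream payload after overhead: 24000.0 / 1.08 = 22222.2 Mb.
38 min = 2280 s
Total bitrate budget: 22222.2 Mb / 2280 s = 9.747 Mbps.
Audio: 224 kbps = 0.224 Mbps.
Video: 9.747 − 0.224 = 9.523 Mbps.

9.5 Mbps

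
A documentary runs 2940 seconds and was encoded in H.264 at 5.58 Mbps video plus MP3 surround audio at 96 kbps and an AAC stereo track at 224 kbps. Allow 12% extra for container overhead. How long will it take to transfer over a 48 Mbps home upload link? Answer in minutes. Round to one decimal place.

Audio total: 96 + 224 = 320 kbps = 0.320 Mbps.
Total bitrate: 5.900 Mbps.
File: 5.900 Mbps × 2940 s = 17346.0 Mb.
With 12% container overhead: ×1.12. → 19427.5 Mb.
At 48 Mbps: 19427.5 / 48 = 404.7 s ≈ 6.75 minutes.

6.7 minutes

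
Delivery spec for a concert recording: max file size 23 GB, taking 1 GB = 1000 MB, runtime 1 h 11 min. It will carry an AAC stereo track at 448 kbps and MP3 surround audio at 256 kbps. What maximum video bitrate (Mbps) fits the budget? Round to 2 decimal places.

Budget: 23 GB = 184000.0 Mb.
1 h 11 min = 71 min = 4260 s
Total bitrate budget: 184000.0 Mb / 4260 s = 43.192 Mbps.
Audio total: 448 + 256 = 704 kbps = 0.704 Mbps.
Video: 43.192 − 0.704 = 42.488 Mbps.

42.49 Mbps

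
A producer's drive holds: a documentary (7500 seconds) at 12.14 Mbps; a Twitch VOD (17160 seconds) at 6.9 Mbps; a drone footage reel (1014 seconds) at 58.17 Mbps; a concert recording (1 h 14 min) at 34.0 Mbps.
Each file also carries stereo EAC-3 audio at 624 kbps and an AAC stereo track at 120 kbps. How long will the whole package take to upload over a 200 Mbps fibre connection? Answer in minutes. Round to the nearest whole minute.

37 minutes

Audio total: 624 + 120 = 744 kbps = 0.744 Mbps.
documentary: 12.884 Mbps × 7500 s = 96630.0 Mb
Twitch VOD: 7.644 Mbps × 17160 s = 131171.0 Mb
drone footage reel: 58.914 Mbps × 1014 s = 59738.8 Mb
concert recording: 34.744 Mbps × 4440 s = 154263.4 Mb
Total: 441803.2 Mb = 55225.4 MB.
At 200 Mbps: 441803.2 / 200 = 2209 s ≈ 36.8 minutes.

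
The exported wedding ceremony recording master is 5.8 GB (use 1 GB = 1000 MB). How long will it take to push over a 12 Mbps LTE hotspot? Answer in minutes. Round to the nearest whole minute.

File: 5.8 GB = 46400.0 Mb.
At 12 Mbps: 46400.0 / 12 = 3866.7 s ≈ 64.4 minutes.

64 minutes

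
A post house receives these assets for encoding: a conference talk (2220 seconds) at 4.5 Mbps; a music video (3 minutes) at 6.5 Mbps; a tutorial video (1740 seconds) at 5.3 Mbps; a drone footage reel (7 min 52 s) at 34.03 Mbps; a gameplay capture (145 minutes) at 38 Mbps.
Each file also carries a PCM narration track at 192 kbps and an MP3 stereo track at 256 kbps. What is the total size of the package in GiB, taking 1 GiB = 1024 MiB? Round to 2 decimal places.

43.42 GiB

Audio total: 192 + 256 = 448 kbps = 0.448 Mbps.
conference talk: 4.948 Mbps × 2220 s = 10984.6 Mb
music video: 6.948 Mbps × 180 s = 1250.6 Mb
tutorial video: 5.748 Mbps × 1740 s = 10001.5 Mb
drone footage reel: 34.478 Mbps × 472 s = 16273.6 Mb
gameplay capture: 38.448 Mbps × 8700 s = 334497.6 Mb
Total: 373007.9 Mb = 46626.0 MB.
= 43.42 GiB.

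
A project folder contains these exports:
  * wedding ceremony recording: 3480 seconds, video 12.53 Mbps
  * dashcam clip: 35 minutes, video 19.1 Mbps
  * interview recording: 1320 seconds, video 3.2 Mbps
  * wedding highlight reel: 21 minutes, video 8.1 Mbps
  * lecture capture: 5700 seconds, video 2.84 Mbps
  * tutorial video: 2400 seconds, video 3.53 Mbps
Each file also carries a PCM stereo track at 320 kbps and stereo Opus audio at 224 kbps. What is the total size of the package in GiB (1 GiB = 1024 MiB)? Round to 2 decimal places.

15.33 GiB

Audio total: 320 + 224 = 544 kbps = 0.544 Mbps.
wedding ceremony recording: 13.074 Mbps × 3480 s = 45497.5 Mb
dashcam clip: 19.644 Mbps × 2100 s = 41252.4 Mb
interview recording: 3.744 Mbps × 1320 s = 4942.1 Mb
wedding highlight reel: 8.644 Mbps × 1260 s = 10891.4 Mb
lecture capture: 3.384 Mbps × 5700 s = 19288.8 Mb
tutorial video: 4.074 Mbps × 2400 s = 9777.6 Mb
Total: 131649.8 Mb = 16456.2 MB.
= 15.33 GiB.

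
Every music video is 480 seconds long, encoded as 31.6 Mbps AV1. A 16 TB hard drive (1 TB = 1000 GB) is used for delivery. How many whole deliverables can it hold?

8438

Per item: 31.600 Mbps × 480 s = 15,168 Mb = 1,896 MB.
Capacity: 16 TB = 128,000,000 Mb; 8438.82 items → 8438 complete.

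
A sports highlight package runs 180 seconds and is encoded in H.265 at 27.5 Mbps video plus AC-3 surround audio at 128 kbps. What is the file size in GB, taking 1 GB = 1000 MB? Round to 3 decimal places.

0.622 GB

Audio: 128 kbps = 0.128 Mbps.
Total bitrate: 27.5 + 0.128 = 27.628 Mbps.
Stream data: 27.628 Mbps × 180 s = 4973.0 Mb.
4,973 Mb ÷ 8 = 621.6 MB → 0.6216 GB.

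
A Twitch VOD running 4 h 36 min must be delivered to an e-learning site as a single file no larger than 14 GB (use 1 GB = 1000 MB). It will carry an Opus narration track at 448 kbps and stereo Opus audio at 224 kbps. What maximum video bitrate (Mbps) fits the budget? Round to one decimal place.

Budget: 14 GB = 112000.0 Mb.
4 h 36 min = 276 min = 16560 s
Total bitrate budget: 112000.0 Mb / 16560 s = 6.763 Mbps.
Audio total: 448 + 224 = 672 kbps = 0.672 Mbps.
Video: 6.763 − 0.672 = 6.091 Mbps.

6.1 Mbps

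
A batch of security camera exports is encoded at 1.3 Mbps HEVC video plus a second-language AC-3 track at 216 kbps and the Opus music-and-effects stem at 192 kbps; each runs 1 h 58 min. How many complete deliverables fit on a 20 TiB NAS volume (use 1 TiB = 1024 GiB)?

14547

1 h 58 min = 118 min = 7080 s
Audio total: 216 + 192 = 408 kbps = 0.408 Mbps.
Total bitrate: 1.708 Mbps.
Per item: 1.708 Mbps × 7080 s = 12,093 Mb = 1,512 MB.
Capacity: 20 TiB = 175,921,860 Mb; 14547.85 items → 14547 complete.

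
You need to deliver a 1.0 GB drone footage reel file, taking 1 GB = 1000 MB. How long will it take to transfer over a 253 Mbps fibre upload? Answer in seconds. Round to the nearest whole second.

32 seconds

File: 1.0 GB = 8000.0 Mb.
At 253 Mbps: 8000.0 / 253 = 31.6 s ≈ 31.6 seconds.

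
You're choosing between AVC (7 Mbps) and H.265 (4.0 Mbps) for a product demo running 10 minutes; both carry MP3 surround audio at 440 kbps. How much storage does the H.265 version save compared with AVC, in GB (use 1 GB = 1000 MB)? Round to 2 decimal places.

10 min = 600 s
Audio: 440 kbps = 0.440 Mbps.
AVC: 7.440 Mbps × 600 s = 4464.0 Mb = 0.558 GB.
H.265: 4.440 Mbps × 600 s = 2664.0 Mb = 0.333 GB.
Saving: 0.558 − 0.333 = 0.225 GB.

0.23 GB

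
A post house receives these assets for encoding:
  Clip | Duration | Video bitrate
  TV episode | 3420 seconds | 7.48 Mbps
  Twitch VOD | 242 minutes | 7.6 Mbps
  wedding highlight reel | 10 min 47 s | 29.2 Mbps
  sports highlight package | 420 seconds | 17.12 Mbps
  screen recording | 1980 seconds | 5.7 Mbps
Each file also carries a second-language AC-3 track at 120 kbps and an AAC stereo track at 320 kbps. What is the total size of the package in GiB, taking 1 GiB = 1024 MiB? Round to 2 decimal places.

21.25 GiB

Audio total: 120 + 320 = 440 kbps = 0.440 Mbps.
TV episode: 7.920 Mbps × 3420 s = 27086.4 Mb
Twitch VOD: 8.040 Mbps × 14520 s = 116740.8 Mb
wedding highlight reel: 29.640 Mbps × 647 s = 19177.1 Mb
sports highlight package: 17.560 Mbps × 420 s = 7375.2 Mb
screen recording: 6.140 Mbps × 1980 s = 12157.2 Mb
Total: 182536.7 Mb = 22817.1 MB.
= 21.25 GiB.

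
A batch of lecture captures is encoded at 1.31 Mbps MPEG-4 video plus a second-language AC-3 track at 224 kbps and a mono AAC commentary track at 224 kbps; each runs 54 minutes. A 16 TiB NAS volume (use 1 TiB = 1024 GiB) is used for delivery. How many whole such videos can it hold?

24708

54 min = 3240 s
Audio total: 224 + 224 = 448 kbps = 0.448 Mbps.
Total bitrate: 1.758 Mbps.
Per item: 1.758 Mbps × 3240 s = 5,696 Mb = 712.0 MB.
Capacity: 16 TiB = 140,737,488 Mb; 24708.47 items → 24708 complete.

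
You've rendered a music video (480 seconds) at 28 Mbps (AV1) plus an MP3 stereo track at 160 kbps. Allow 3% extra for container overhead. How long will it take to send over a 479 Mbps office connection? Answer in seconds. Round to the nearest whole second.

Audio: 160 kbps = 0.160 Mbps.
Total bitrate: 28.160 Mbps.
File: 28.160 Mbps × 480 s = 13516.8 Mb.
With 3% container overhead: ×1.03. → 13922.3 Mb.
At 479 Mbps: 13922.3 / 479 = 29.1 s ≈ 29.1 seconds.

29 seconds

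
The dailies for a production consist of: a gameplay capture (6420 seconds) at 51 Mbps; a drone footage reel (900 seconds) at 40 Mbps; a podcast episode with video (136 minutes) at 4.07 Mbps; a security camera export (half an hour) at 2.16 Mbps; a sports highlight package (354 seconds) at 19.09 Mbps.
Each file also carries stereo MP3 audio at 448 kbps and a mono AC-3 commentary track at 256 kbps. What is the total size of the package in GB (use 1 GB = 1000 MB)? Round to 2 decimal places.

Audio total: 448 + 256 = 704 kbps = 0.704 Mbps.
gameplay capture: 51.704 Mbps × 6420 s = 331939.7 Mb
drone footage reel: 40.704 Mbps × 900 s = 36633.6 Mb
podcast episode with video: 4.774 Mbps × 8160 s = 38955.8 Mb
security camera export: 2.864 Mbps × 1800 s = 5155.2 Mb
sports highlight package: 19.794 Mbps × 354 s = 7007.1 Mb
Total: 419691.4 Mb = 52461.4 MB.
= 52.46 GB.

52.46 GB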